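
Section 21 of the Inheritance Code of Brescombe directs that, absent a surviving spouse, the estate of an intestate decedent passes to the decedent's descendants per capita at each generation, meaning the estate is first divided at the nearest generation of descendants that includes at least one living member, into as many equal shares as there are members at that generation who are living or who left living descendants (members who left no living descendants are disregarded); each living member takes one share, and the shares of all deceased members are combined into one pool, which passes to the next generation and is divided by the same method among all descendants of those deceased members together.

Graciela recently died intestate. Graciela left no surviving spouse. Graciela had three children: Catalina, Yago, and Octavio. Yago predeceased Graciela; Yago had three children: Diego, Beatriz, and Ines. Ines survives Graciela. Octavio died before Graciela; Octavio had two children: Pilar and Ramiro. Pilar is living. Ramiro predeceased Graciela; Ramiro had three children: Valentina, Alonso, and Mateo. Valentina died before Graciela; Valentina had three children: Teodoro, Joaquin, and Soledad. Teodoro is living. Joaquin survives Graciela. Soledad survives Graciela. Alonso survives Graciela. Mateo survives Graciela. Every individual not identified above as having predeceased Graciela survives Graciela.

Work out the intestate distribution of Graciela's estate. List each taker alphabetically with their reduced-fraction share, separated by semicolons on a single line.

There is no surviving spouse, so the entire estate passes to Graciela's descendants per capita at each generation.
At generation 1 (Catalina, Yago, Octavio) there are 3 shares of (1)/3 = 1/3 each.
Living: Catalina — each takes 1/3.
Deceased: Yago and Octavio. Their combined 2/3 is pooled and carried to generation 2.
At generation 2 (Diego, Beatriz, Ines, Pilar, Ramiro) there are 5 shares of (2/3)/5 = 2/15 each.
Living: Diego, Beatriz, Ines, and Pilar — each takes 2/15.
Deceased: Ramiro. That 2/15 share is carried to generation 3.
At generation 3 (Valentina, Alonso, Mateo) there are 3 shares of (2/15)/3 = 2/45 each.
Living: Alonso and Mateo — each takes 2/45.
Deceased: Valentina. That 2/45 share is carried to generation 4.
At generation 4 (Teodoro, Joaquin, Soledad) there are 3 shares of (2/45)/3 = 2/135 each.
Living: Teodoro, Joaquin, and Soledad — each takes 2/135.

Alonso 2/45; Beatriz 2/15; Catalina 1/3; Diego 2/15; Ines 2/15; Joaquin 2/135; Mateo 2/45; Pilar 2/15; Soledad 2/135; Teodoro 2/135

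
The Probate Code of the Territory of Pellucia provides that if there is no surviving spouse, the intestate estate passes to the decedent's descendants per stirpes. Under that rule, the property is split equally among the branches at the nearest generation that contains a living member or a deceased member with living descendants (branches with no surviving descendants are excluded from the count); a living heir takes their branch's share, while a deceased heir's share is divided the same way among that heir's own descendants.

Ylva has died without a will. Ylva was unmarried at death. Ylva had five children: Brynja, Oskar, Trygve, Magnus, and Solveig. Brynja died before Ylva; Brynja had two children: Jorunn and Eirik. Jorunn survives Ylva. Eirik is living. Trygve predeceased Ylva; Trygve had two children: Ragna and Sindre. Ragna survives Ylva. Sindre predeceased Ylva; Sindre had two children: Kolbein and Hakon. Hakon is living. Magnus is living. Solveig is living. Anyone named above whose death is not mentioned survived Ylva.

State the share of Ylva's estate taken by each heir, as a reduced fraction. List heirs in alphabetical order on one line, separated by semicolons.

Eirik 1/10; Hakon 1/20; Jorunn 1/10; Kolbein 1/20; Magnus 1/5; Oskar 1/5; Ragna 1/10; Solveig 1/5

There is no surviving spouse, so the entire estate passes to Ylva's descendants per stirpes.
The estate is divided into 5 equal shares of 1/5 among Brynja, Oskar, Trygve, Magnus, Solveig.
Brynja predeceased; the 1/5 allotted to Brynja's branch passes to Brynja's issue by representation.
The 1/5 is divided into 2 equal shares of 1/10 among Jorunn, Eirik.
Jorunn is living and takes 1/10.
Eirik is living and takes 1/10.
Oskar is living and takes 1/5.
Trygve predeceased; the 1/5 allotted to Trygve's branch passes to Trygve's issue by representation.
The 1/5 is divided into 2 equal shares of 1/10 among Ragna, Sindre.
Ragna is living and takes 1/10.
Sindre predeceased; the 1/10 allotted to Sindre's branch passes to Sindre's issue by representation.
The 1/10 is divided into 2 equal shares of 1/20 among Kolbein, Hakon.
Kolbein is living and takes 1/20.
Hakon is living and takes 1/20.
Magnus is living and takes 1/5.
Solveig is living and takes 1/5.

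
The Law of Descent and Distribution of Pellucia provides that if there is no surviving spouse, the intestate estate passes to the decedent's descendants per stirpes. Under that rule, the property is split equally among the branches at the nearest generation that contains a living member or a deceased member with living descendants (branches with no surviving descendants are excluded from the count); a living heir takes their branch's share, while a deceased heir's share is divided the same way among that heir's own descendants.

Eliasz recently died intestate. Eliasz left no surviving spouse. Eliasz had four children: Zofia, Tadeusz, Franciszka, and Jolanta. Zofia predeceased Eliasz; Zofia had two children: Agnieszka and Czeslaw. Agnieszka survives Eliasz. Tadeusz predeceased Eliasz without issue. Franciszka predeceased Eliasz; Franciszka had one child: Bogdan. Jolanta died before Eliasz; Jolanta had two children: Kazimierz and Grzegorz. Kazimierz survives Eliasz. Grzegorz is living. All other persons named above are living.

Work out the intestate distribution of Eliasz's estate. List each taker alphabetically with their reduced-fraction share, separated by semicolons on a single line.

There is no surviving spouse, so the entire estate passes to Eliasz's descendants per stirpes.
Tadeusz left no surviving issue, so that branch lapses and is disregarded.
The estate is divided into 3 equal shares of 1/3 among Zofia, Franciszka, Jolanta.
Zofia predeceased; the 1/3 allotted to Zofia's branch passes to Zofia's issue by representation.
The 1/3 is divided into 2 equal shares of 1/6 among Agnieszka, Czeslaw.
Agnieszka is living and takes 1/6.
Czeslaw is living and takes 1/6.
Franciszka predeceased; the 1/3 allotted to Franciszka's branch passes to Franciszka's issue by representation.
Bogdan is the sole taker at this level and receives the full 1/3.
Jolanta predeceased; the 1/3 allotted to Jolanta's branch passes to Jolanta's issue by representation.
The 1/3 is divided into 2 equal shares of 1/6 among Kazimierz, Grzegorz.
Kazimierz is living and takes 1/6.
Grzegorz is living and takes 1/6.

Agnieszka 1/6; Bogdan 1/3; Czeslaw 1/6; Grzegorz 1/6; Kazimierz 1/6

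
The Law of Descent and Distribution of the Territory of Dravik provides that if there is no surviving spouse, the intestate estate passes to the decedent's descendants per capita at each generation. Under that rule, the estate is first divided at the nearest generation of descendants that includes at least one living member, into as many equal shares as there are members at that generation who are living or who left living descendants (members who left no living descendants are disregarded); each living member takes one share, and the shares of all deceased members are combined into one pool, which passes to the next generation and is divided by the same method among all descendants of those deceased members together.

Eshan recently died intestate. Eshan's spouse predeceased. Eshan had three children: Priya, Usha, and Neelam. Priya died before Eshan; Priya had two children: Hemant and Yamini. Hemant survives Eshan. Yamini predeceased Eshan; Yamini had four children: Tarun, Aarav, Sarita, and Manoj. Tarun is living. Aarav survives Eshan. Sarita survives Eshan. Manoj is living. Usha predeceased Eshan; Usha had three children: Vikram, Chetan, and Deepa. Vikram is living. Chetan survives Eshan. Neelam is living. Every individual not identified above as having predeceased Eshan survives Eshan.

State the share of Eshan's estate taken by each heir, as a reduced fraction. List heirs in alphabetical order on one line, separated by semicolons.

Aarav 1/30; Chetan 2/15; Deepa 2/15; Hemant 2/15; Manoj 1/30; Neelam 1/3; Sarita 1/30; Tarun 1/30; Vikram 2/15

There is no surviving spouse, so the entire estate passes to Eshan's descendants per capita at each generation.
At generation 1 (Priya, Usha, Neelam) there are 3 shares of (1)/3 = 1/3 each.
Living: Neelam — each takes 1/3.
Deceased: Priya and Usha. Their combined 2/3 is pooled and carried to generation 2.
At generation 2 (Hemant, Yamini, Vikram, Chetan, Deepa) there are 5 shares of (2/3)/5 = 2/15 each.
Living: Hemant, Vikram, Chetan, and Deepa — each takes 2/15.
Deceased: Yamini. That 2/15 share is carried to generation 3.
At generation 3 (Tarun, Aarav, Sarita, Manoj) there are 4 shares of (2/15)/4 = 1/30 each.
Living: Tarun, Aarav, Sarita, and Manoj — each takes 1/30.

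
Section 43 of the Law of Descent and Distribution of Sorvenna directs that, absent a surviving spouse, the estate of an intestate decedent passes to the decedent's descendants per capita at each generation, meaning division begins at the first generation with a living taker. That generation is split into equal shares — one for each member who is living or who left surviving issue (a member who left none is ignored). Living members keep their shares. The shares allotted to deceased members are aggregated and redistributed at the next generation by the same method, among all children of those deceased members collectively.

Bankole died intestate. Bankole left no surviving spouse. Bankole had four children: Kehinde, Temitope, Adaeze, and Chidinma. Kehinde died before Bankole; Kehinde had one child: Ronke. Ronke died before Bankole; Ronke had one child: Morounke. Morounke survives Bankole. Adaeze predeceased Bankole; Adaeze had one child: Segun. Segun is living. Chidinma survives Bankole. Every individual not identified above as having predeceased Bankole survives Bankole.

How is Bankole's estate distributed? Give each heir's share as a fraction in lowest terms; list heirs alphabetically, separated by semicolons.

Chidinma 1/4; Morounke 1/4; Segun 1/4; Temitope 1/4

There is no surviving spouse, so the entire estate passes to Bankole's descendants per capita at each generation.
At generation 1 (Kehinde, Temitope, Adaeze, Chidinma) there are 4 shares of (1)/4 = 1/4 each.
Living: Temitope and Chidinma — each takes 1/4.
Deceased: Kehinde and Adaeze. Their combined 1/2 is pooled and carried to generation 2.
At generation 2 (Ronke, Segun) there are 2 shares of (1/2)/2 = 1/4 each.
Living: Segun — each takes 1/4.
Deceased: Ronke. That 1/4 share is carried to generation 3.
At generation 3 (Morounke) there are 1 shares of (1/4)/1 = 1/4 each.
Living: Morounke — each takes 1/4.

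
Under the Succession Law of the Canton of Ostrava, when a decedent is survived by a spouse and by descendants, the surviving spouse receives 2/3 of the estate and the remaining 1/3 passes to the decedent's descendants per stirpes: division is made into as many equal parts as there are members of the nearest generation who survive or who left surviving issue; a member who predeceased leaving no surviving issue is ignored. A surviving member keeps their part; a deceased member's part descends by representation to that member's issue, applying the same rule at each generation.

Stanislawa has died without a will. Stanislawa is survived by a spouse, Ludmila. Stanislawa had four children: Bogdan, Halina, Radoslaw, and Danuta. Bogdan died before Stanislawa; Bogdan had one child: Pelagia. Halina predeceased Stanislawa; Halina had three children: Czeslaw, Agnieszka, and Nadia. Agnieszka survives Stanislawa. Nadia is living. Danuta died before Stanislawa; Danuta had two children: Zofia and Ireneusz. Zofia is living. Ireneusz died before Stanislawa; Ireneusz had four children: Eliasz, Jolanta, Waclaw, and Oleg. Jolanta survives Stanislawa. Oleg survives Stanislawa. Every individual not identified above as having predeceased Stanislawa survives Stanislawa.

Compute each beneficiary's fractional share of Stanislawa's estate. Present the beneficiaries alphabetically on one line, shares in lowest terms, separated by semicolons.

Ludmila, as surviving spouse, takes 2/3.
The remaining 1/3 passes to Stanislawa's descendants per stirpes.
The 1/3 is divided into 4 equal shares of 1/12 among Bogdan, Halina, Radoslaw, Danuta.
Bogdan predeceased; the 1/12 allotted to Bogdan's branch passes to Bogdan's issue by representation.
Pelagia is the sole taker at this level and receives the full 1/12.
Halina predeceased; the 1/12 allotted to Halina's branch passes to Halina's issue by representation.
The 1/12 is divided into 3 equal shares of 1/36 among Czeslaw, Agnieszka, Nadia.
Czeslaw is living and takes 1/36.
Agnieszka is living and takes 1/36.
Nadia is living and takes 1/36.
Radoslaw is living and takes 1/12.
Danuta predeceased; the 1/12 allotted to Danuta's branch passes to Danuta's issue by representation.
The 1/12 is divided into 2 equal shares of 1/24 among Zofia, Ireneusz.
Zofia is living and takes 1/24.
Ireneusz predeceased; the 1/24 allotted to Ireneusz's branch passes to Ireneusz's issue by representation.
The 1/24 is divided into 4 equal shares of 1/96 among Eliasz, Jolanta, Waclaw, Oleg.
Eliasz is living and takes 1/96.
Jolanta is living and takes 1/96.
Waclaw is living and takes 1/96.
Oleg is living and takes 1/96.

Agnieszka 1/36; Czeslaw 1/36; Eliasz 1/96; Jolanta 1/96; Ludmila 2/3; Nadia 1/36; Oleg 1/96; Pelagia 1/12; Radoslaw 1/12; Waclaw 1/96; Zofia 1/24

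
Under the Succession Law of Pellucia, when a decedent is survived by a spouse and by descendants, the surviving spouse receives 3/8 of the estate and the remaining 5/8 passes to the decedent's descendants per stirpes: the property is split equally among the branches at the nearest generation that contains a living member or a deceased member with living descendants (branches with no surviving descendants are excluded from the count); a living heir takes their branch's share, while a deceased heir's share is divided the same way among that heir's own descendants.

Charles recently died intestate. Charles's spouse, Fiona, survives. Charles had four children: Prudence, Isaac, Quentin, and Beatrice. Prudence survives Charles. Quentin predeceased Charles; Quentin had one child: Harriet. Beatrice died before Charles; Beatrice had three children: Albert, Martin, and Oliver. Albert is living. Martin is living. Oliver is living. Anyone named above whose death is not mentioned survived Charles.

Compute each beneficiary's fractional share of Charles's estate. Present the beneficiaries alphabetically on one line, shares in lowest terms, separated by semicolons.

Fiona, as surviving spouse, takes 3/8.
The remaining 5/8 passes to Charles's descendants per stirpes.
The 5/8 is divided into 4 equal shares of 5/32 among Prudence, Isaac, Quentin, Beatrice.
Prudence is living and takes 5/32.
Isaac is living and takes 5/32.
Quentin predeceased; the 5/32 allotted to Quentin's branch passes to Quentin's issue by representation.
Harriet is the sole taker at this level and receives the full 5/32.
Beatrice predeceased; the 5/32 allotted to Beatrice's branch passes to Beatrice's issue by representation.
The 5/32 is divided into 3 equal shares of 5/96 among Albert, Martin, Oliver.
Albert is living and takes 5/96.
Martin is living and takes 5/96.
Oliver is living and takes 5/96.

Albert 5/96; Fiona 3/8; Harriet 5/32; Isaac 5/32; Martin 5/96; Oliver 5/96; Prudence 5/32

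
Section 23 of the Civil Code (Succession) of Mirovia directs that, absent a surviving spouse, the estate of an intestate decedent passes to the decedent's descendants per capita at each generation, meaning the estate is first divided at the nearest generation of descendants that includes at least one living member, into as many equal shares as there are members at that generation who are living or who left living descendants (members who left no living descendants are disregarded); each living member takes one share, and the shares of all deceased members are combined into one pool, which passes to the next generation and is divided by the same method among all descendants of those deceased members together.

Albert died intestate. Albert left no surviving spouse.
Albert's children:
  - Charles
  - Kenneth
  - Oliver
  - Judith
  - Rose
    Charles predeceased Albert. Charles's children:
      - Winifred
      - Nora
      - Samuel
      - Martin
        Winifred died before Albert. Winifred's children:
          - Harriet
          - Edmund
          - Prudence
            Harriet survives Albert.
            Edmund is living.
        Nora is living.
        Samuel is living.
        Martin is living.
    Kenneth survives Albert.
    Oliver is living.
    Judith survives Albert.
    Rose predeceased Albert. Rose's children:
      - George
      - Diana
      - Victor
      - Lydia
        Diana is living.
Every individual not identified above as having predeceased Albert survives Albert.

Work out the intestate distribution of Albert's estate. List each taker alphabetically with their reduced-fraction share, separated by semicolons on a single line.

There is no surviving spouse, so the entire estate passes to Albert's descendants per capita at each generation.
At generation 1 (Charles, Kenneth, Oliver, Judith, Rose) there are 5 shares of (1)/5 = 1/5 each.
Living: Kenneth, Oliver, and Judith — each takes 1/5.
Deceased: Charles and Rose. Their combined 2/5 is pooled and carried to generation 2.
At generation 2 (Winifred, Nora, Samuel, Martin, George, Diana, Victor, Lydia) there are 8 shares of (2/5)/8 = 1/20 each.
Living: Nora, Samuel, Martin, George, Diana, Victor, and Lydia — each takes 1/20.
Deceased: Winifred. That 1/20 share is carried to generation 3.
At generation 3 (Harriet, Edmund, Prudence) there are 3 shares of (1/20)/3 = 1/60 each.
Living: Harriet, Edmund, and Prudence — each takes 1/60.

Diana 1/20; Edmund 1/60; George 1/20; Harriet 1/60; Judith 1/5; Kenneth 1/5; Lydia 1/20; Martin 1/20; Nora 1/20; Oliver 1/5; Prudence 1/60; Samuel 1/20; Victor 1/20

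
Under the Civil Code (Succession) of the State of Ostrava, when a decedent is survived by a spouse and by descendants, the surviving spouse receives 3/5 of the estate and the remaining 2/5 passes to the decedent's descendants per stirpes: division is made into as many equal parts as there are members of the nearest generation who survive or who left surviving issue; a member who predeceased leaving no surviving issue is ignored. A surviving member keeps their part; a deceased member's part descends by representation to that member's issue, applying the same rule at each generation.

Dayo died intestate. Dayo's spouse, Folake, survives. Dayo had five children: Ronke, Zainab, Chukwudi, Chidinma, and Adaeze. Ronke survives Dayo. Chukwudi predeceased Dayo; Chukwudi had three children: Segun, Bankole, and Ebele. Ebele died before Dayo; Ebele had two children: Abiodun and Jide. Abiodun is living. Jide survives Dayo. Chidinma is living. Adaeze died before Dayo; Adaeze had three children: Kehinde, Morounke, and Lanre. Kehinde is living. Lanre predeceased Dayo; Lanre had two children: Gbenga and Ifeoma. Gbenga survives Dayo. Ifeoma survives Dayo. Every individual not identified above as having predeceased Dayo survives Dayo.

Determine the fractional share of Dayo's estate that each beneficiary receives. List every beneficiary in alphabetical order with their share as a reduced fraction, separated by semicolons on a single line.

Abiodun 1/75; Bankole 2/75; Chidinma 2/25; Folake 3/5; Gbenga 1/75; Ifeoma 1/75; Jide 1/75; Kehinde 2/75; Morounke 2/75; Ronke 2/25; Segun 2/75; Zainab 2/25

Folake, as surviving spouse, takes 3/5.
The remaining 2/5 passes to Dayo's descendants per stirpes.
The 2/5 is divided into 5 equal shares of 2/25 among Ronke, Zainab, Chukwudi, Chidinma, Adaeze.
Ronke is living and takes 2/25.
Zainab is living and takes 2/25.
Chukwudi predeceased; the 2/25 allotted to Chukwudi's branch passes to Chukwudi's issue by representation.
The 2/25 is divided into 3 equal shares of 2/75 among Segun, Bankole, Ebele.
Segun is living and takes 2/75.
Bankole is living and takes 2/75.
Ebele predeceased; the 2/75 allotted to Ebele's branch passes to Ebele's issue by representation.
The 2/75 is divided into 2 equal shares of 1/75 among Abiodun, Jide.
Abiodun is living and takes 1/75.
Jide is living and takes 1/75.
Chidinma is living and takes 2/25.
Adaeze predeceased; the 2/25 allotted to Adaeze's branch passes to Adaeze's issue by representation.
The 2/25 is divided into 3 equal shares of 2/75 among Kehinde, Morounke, Lanre.
Kehinde is living and takes 2/75.
Morounke is living and takes 2/75.
Lanre predeceased; the 2/75 allotted to Lanre's branch passes to Lanre's issue by representation.
The 2/75 is divided into 2 equal shares of 1/75 among Gbenga, Ifeoma.
Gbenga is living and takes 1/75.
Ifeoma is living and takes 1/75.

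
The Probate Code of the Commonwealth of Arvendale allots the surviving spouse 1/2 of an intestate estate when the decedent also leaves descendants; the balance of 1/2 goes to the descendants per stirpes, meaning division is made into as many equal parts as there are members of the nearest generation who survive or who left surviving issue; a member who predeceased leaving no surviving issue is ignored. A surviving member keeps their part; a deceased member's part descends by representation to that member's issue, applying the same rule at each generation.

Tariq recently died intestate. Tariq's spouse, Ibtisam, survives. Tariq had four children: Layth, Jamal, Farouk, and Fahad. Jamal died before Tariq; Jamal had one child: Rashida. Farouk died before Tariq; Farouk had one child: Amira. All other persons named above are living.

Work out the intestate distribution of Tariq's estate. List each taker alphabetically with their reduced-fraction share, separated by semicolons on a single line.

Ibtisam, as surviving spouse, takes 1/2.
The remaining 1/2 passes to Tariq's descendants per stirpes.
The 1/2 is divided into 4 equal shares of 1/8 among Layth, Jamal, Farouk, Fahad.
Layth is living and takes 1/8.
Jamal predeceased; the 1/8 allotted to Jamal's branch passes to Jamal's issue by representation.
Rashida is the sole taker at this level and receives the full 1/8.
Farouk predeceased; the 1/8 allotted to Farouk's branch passes to Farouk's issue by representation.
Amira is the sole taker at this level and receives the full 1/8.
Fahad is living and takes 1/8.

Amira 1/8; Fahad 1/8; Ibtisam 1/2; Layth 1/8; Rashida 1/8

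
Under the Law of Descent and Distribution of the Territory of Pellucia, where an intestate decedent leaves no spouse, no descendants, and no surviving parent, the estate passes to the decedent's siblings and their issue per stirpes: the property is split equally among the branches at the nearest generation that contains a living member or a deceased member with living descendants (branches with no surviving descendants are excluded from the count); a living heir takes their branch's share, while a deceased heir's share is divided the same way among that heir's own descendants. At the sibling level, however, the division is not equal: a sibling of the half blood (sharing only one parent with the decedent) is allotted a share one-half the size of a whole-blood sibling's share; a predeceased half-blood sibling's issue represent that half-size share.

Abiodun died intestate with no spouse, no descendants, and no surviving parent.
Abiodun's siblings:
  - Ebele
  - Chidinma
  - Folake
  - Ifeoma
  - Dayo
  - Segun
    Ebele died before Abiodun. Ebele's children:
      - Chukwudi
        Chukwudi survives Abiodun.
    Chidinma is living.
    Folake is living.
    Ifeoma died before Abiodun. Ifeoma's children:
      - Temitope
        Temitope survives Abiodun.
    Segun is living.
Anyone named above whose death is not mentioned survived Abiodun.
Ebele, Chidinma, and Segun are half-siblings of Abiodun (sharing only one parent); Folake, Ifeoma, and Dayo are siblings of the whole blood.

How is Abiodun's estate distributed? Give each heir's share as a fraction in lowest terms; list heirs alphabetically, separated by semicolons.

Chidinma 1/9; Chukwudi 1/9; Dayo 2/9; Folake 2/9; Segun 1/9; Temitope 2/9

No spouse, descendants, or parent survives, so the estate passes to Abiodun's siblings per stirpes.
Half-blood siblings count for one-half the weight of whole-blood siblings at the initial division.
Dividing 1 in proportion to weights (total weight 9/2): Ebele (weight 1/2) → 1/9; Chidinma (weight 1/2) → 1/9; Folake (weight 1) → 2/9; Ifeoma (weight 1) → 2/9; Dayo (weight 1) → 2/9; Segun (weight 1/2) → 1/9.
Ebele predeceased; the 1/9 allotted to Ebele's branch passes to Ebele's issue by representation.
Chukwudi is the sole taker at this level and receives the full 1/9.
Chidinma is living and takes 1/9.
Folake is living and takes 2/9.
Ifeoma predeceased; the 2/9 allotted to Ifeoma's branch passes to Ifeoma's issue by representation.
Temitope is the sole taker at this level and receives the full 2/9.
Dayo is living and takes 2/9.
Segun is living and takes 1/9.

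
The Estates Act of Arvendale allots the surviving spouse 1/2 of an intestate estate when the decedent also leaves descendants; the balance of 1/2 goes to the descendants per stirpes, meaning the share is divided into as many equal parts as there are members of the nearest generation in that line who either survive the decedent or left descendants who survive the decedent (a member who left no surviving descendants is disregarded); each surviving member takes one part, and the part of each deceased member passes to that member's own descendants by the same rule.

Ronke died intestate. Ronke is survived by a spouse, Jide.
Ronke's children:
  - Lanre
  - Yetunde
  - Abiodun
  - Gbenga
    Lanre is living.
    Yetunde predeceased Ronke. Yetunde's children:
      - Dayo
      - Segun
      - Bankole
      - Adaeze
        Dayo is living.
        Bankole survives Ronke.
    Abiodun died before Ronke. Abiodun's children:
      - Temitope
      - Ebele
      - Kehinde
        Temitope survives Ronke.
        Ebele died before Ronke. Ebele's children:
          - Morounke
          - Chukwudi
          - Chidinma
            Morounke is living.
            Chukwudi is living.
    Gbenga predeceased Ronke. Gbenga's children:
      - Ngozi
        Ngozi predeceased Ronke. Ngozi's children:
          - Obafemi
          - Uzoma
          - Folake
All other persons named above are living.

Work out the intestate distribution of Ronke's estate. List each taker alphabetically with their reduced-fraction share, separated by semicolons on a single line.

Jide, as surviving spouse, takes 1/2.
The remaining 1/2 passes to Ronke's descendants per stirpes.
The 1/2 is divided into 4 equal shares of 1/8 among Lanre, Yetunde, Abiodun, Gbenga.
Lanre is living and takes 1/8.
Yetunde predeceased; the 1/8 allotted to Yetunde's branch passes to Yetunde's issue by representation.
The 1/8 is divided into 4 equal shares of 1/32 among Dayo, Segun, Bankole, Adaeze.
Dayo is living and takes 1/32.
Segun is living and takes 1/32.
Bankole is living and takes 1/32.
Adaeze is living and takes 1/32.
Abiodun predeceased; the 1/8 allotted to Abiodun's branch passes to Abiodun's issue by representation.
The 1/8 is divided into 3 equal shares of 1/24 among Temitope, Ebele, Kehinde.
Temitope is living and takes 1/24.
Ebele predeceased; the 1/24 allotted to Ebele's branch passes to Ebele's issue by representation.
The 1/24 is divided into 3 equal shares of 1/72 among Morounke, Chukwudi, Chidinma.
Morounke is living and takes 1/72.
Chukwudi is living and takes 1/72.
Chidinma is living and takes 1/72.
Kehinde is living and takes 1/24.
Gbenga predeceased; the 1/8 allotted to Gbenga's branch passes to Gbenga's issue by representation.
Ngozi's line is the sole branch at this level, so the full 1/8 passes to Ngozi's issue by representation.
The 1/8 is divided into 3 equal shares of 1/24 among Obafemi, Uzoma, Folake.
Obafemi is living and takes 1/24.
Uzoma is living and takes 1/24.
Folake is living and takes 1/24.

Adaeze 1/32; Bankole 1/32; Chidinma 1/72; Chukwudi 1/72; Dayo 1/32; Folake 1/24; Jide 1/2; Kehinde 1/24; Lanre 1/8; Morounke 1/72; Obafemi 1/24; Segun 1/32; Temitope 1/24; Uzoma 1/24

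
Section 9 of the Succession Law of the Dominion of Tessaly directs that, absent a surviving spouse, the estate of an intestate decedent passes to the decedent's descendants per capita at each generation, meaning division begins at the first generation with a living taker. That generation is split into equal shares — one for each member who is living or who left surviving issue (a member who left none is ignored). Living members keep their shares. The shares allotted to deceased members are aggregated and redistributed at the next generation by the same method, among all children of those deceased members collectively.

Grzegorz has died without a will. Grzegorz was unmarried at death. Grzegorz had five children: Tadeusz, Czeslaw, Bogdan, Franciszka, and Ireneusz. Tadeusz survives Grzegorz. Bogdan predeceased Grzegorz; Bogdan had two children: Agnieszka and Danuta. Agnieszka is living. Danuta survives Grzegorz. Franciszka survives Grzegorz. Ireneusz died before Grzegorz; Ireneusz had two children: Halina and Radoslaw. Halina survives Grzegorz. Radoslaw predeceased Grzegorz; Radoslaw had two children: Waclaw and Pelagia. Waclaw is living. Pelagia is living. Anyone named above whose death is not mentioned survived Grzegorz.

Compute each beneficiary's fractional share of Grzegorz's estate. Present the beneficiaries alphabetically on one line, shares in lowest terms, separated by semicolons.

There is no surviving spouse, so the entire estate passes to Grzegorz's descendants per capita at each generation.
At generation 1 (Tadeusz, Czeslaw, Bogdan, Franciszka, Ireneusz) there are 5 shares of (1)/5 = 1/5 each.
Living: Tadeusz, Czeslaw, and Franciszka — each takes 1/5.
Deceased: Bogdan and Ireneusz. Their combined 2/5 is pooled and carried to generation 2.
At generation 2 (Agnieszka, Danuta, Halina, Radoslaw) there are 4 shares of (2/5)/4 = 1/10 each.
Living: Agnieszka, Danuta, and Halina — each takes 1/10.
Deceased: Radoslaw. That 1/10 share is carried to generation 3.
At generation 3 (Waclaw, Pelagia) there are 2 shares of (1/10)/2 = 1/20 each.
Living: Waclaw and Pelagia — each takes 1/20.

Agnieszka 1/10; Czeslaw 1/5; Danuta 1/10; Franciszka 1/5; Halina 1/10; Pelagia 1/20; Tadeusz 1/5; Waclaw 1/20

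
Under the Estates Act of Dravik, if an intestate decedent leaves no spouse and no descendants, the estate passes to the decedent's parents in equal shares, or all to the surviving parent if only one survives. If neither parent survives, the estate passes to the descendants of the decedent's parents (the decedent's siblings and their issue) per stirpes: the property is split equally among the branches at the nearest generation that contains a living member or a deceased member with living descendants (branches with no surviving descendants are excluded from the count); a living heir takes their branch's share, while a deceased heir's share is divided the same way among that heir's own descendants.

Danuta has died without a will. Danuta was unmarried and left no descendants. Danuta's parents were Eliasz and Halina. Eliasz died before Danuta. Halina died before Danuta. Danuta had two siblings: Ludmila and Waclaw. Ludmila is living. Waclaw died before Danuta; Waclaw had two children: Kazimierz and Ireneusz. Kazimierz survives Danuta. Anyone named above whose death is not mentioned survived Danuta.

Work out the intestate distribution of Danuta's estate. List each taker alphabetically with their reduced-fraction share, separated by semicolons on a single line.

Neither parent survives and there are no descendants, so the estate passes to Danuta's siblings and their issue per stirpes.
The estate is divided into 2 equal shares of 1/2 among Ludmila, Waclaw.
Ludmila is living and takes 1/2.
Waclaw predeceased; the 1/2 allotted to Waclaw's branch passes to Waclaw's issue by representation.
The 1/2 is divided into 2 equal shares of 1/4 among Kazimierz, Ireneusz.
Kazimierz is living and takes 1/4.
Ireneusz is living and takes 1/4.

Ireneusz 1/4; Kazimierz 1/4; Ludmila 1/2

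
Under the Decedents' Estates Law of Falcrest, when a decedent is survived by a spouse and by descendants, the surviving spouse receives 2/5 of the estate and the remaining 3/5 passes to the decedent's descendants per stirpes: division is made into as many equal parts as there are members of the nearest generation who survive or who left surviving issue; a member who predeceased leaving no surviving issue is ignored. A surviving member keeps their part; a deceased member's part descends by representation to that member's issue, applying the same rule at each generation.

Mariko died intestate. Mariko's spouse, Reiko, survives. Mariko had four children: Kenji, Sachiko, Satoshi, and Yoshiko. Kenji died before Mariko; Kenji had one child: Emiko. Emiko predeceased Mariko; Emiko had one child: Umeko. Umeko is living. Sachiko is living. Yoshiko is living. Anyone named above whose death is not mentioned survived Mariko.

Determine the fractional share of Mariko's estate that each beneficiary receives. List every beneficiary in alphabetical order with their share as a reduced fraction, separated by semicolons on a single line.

Reiko 2/5; Sachiko 3/20; Satoshi 3/20; Umeko 3/20; Yoshiko 3/20

Reiko, as surviving spouse, takes 2/5.
The remaining 3/5 passes to Mariko's descendants per stirpes.
The 3/5 is divided into 4 equal shares of 3/20 among Kenji, Sachiko, Satoshi, Yoshiko.
Kenji predeceased; the 3/20 allotted to Kenji's branch passes to Kenji's issue by representation.
Emiko's line is the sole branch at this level, so the full 3/20 passes to Emiko's issue by representation.
Umeko is the sole taker at this level and receives the full 3/20.
Sachiko is living and takes 3/20.
Satoshi is living and takes 3/20.
Yoshiko is living and takes 3/20.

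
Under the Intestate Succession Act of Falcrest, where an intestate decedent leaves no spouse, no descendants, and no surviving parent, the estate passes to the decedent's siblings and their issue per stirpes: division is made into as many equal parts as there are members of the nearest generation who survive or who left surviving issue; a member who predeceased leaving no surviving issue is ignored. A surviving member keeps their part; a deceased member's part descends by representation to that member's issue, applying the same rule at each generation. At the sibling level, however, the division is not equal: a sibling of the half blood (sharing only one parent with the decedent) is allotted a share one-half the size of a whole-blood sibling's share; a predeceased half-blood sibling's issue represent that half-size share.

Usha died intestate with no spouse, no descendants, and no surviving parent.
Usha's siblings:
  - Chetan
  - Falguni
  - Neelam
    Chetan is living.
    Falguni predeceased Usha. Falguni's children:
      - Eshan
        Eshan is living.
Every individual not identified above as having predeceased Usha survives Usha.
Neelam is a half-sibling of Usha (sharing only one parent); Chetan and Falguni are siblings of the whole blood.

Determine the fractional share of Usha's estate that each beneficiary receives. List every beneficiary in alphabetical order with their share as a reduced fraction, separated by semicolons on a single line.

Chetan 2/5; Eshan 2/5; Neelam 1/5

No spouse, descendants, or parent survives, so the estate passes to Usha's siblings per stirpes.
Half-blood siblings count for one-half the weight of whole-blood siblings at the initial division.
Dividing 1 in proportion to weights (total weight 5/2): Chetan (weight 1) → 2/5; Falguni (weight 1) → 2/5; Neelam (weight 1/2) → 1/5.
Chetan is living and takes 2/5.
Falguni predeceased; the 2/5 allotted to Falguni's branch passes to Falguni's issue by representation.
Eshan is the sole taker at this level and receives the full 2/5.
Neelam is living and takes 1/5.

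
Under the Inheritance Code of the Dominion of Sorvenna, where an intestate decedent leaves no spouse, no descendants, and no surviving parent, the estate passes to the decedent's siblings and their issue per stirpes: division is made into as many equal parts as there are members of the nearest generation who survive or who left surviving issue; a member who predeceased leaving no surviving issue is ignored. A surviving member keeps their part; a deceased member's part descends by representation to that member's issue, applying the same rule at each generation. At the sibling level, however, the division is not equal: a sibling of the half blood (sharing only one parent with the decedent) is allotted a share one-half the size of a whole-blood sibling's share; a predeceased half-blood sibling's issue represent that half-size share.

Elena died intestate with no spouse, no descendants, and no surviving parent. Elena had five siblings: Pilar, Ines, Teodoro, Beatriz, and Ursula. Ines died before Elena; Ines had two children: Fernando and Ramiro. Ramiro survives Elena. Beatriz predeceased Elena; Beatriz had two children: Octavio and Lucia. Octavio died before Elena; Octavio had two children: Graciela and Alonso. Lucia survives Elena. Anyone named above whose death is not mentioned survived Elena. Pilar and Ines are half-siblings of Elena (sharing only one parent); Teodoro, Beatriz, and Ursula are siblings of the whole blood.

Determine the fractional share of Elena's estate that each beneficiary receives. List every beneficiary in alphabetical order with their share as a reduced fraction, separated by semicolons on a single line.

Alonso 1/16; Fernando 1/16; Graciela 1/16; Lucia 1/8; Pilar 1/8; Ramiro 1/16; Teodoro 1/4; Ursula 1/4

No spouse, descendants, or parent survives, so the estate passes to Elena's siblings per stirpes.
Half-blood siblings count for one-half the weight of whole-blood siblings at the initial division.
Dividing 1 in proportion to weights (total weight 4): Pilar (weight 1/2) → 1/8; Ines (weight 1/2) → 1/8; Teodoro (weight 1) → 1/4; Beatriz (weight 1) → 1/4; Ursula (weight 1) → 1/4.
Pilar is living and takes 1/8.
Ines predeceased; the 1/8 allotted to Ines's branch passes to Ines's issue by representation.
The 1/8 is divided into 2 equal shares of 1/16 among Fernando, Ramiro.
Fernando is living and takes 1/16.
Ramiro is living and takes 1/16.
Teodoro is living and takes 1/4.
Beatriz predeceased; the 1/4 allotted to Beatriz's branch passes to Beatriz's issue by representation.
The 1/4 is divided into 2 equal shares of 1/8 among Octavio, Lucia.
Octavio predeceased; the 1/8 allotted to Octavio's branch passes to Octavio's issue by representation.
The 1/8 is divided into 2 equal shares of 1/16 among Graciela, Alonso.
Graciela is living and takes 1/16.
Alonso is living and takes 1/16.
Lucia is living and takes 1/8.
Ursula is living and takes 1/4.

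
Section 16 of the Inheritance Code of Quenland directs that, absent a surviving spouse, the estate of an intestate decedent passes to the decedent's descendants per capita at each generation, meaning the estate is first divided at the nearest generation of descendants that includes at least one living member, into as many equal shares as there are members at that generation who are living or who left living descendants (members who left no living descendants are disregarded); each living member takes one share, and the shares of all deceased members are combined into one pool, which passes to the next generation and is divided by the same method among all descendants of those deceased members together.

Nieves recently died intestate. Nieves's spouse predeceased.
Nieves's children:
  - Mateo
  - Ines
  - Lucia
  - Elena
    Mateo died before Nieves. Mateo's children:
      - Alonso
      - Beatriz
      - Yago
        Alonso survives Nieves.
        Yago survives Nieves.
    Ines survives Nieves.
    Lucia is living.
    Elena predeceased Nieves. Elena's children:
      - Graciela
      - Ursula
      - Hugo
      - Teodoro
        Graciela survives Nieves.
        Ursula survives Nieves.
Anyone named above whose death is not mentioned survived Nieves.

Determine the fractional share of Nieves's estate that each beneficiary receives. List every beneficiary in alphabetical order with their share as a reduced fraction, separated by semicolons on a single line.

There is no surviving spouse, so the entire estate passes to Nieves's descendants per capita at each generation.
At generation 1 (Mateo, Ines, Lucia, Elena) there are 4 shares of (1)/4 = 1/4 each.
Living: Ines and Lucia — each takes 1/4.
Deceased: Mateo and Elena. Their combined 1/2 is pooled and carried to generation 2.
At generation 2 (Alonso, Beatriz, Yago, Graciela, Ursula, Hugo, Teodoro) there are 7 shares of (1/2)/7 = 1/14 each.
Living: Alonso, Beatriz, Yago, Graciela, Ursula, Hugo, and Teodoro — each takes 1/14.

Alonso 1/14; Beatriz 1/14; Graciela 1/14; Hugo 1/14; Ines 1/4; Lucia 1/4; Teodoro 1/14; Ursula 1/14; Yago 1/14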